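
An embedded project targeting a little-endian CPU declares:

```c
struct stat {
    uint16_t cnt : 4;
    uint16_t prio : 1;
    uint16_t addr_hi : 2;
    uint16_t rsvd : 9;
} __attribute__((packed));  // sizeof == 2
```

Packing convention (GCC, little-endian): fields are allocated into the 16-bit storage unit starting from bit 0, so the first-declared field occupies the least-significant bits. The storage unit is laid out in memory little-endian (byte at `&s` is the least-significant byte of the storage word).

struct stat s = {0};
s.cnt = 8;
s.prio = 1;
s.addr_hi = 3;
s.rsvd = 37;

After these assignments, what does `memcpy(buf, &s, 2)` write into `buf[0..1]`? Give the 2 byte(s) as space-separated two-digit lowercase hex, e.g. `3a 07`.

cnt:4 = 8 → 0x8 << 0 → word 0x0008
prio:1 = 1 → 0x1 << 4 → word 0x0018
addr_hi:2 = 3 → 0x3 << 5 → word 0x0078
rsvd:9 = 37 → 0x25 << 7 → word 0x12f8
word = 0x12f8 → little-endian bytes:
  [0]=0xf8  [1]=0x12

f8 12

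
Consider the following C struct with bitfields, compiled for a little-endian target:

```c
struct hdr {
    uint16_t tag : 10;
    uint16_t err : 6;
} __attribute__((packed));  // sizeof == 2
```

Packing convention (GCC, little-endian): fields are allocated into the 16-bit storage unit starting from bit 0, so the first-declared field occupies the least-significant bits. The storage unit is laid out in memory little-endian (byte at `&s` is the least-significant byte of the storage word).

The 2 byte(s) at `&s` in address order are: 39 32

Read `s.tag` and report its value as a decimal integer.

[0]=0x39 [1]=0x32 (little-endian) → word 0x3239
tag:10 @ bit 0 → (0x3239>>0)&0x3ff = 0x239  ←
err:6 @ bit 10 → (0x3239>>10)&0x3f = 0xc

569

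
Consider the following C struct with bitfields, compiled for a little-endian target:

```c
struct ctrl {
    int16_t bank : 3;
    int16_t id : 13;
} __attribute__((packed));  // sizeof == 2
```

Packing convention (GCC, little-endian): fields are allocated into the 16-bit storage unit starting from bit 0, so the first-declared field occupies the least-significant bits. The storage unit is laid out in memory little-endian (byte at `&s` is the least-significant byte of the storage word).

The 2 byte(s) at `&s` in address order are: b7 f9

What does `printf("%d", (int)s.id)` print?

-202

[0]=0xb7 [1]=0xf9 (little-endian) → word 0xf9b7
bank [0+:3] = (word>>0) & 0x7 = 7
id [3+:13] = (word>>3) & 0x1fff = 7990  ←
id signed 13b, MSB=1: 7990 - 8192 = -202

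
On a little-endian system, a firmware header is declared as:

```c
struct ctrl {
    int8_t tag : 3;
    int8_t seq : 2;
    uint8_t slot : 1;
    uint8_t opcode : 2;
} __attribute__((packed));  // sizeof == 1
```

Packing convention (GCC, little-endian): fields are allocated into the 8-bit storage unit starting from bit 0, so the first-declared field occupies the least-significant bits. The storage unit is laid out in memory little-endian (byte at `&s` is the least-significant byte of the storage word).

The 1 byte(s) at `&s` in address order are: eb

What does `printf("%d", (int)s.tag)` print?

3

[0]=0xeb (little-endian) → word 0xeb
tag:3 @ bit 0 → (0xeb>>0)&0x7 = 0x3  ←
seq:2 @ bit 3 → (0xeb>>3)&0x3 = 0x1
slot:1 @ bit 5 → (0xeb>>5)&0x1 = 0x1
opcode:2 @ bit 6 → (0xeb>>6)&0x3 = 0x3
tag signed 3b, MSB=0: value = 3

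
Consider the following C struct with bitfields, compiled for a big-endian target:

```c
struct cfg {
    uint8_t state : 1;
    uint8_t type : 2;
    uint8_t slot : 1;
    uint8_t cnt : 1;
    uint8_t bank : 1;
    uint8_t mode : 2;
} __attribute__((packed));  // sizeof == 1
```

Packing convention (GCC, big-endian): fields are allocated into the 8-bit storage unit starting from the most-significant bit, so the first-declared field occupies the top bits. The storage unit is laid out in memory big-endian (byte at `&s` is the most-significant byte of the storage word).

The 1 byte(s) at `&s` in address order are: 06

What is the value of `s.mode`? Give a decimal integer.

2

[0]=0x06 (big-endian) → word 0x06
state:1 @ bit 7 → (0x06>>7)&0x1 = 0x0
type:2 @ bit 5 → (0x06>>5)&0x3 = 0x0
slot:1 @ bit 4 → (0x06>>4)&0x1 = 0x0
cnt:1 @ bit 3 → (0x06>>3)&0x1 = 0x0
bank:1 @ bit 2 → (0x06>>2)&0x1 = 0x1
mode:2 @ bit 0 → (0x06>>0)&0x3 = 0x2  ←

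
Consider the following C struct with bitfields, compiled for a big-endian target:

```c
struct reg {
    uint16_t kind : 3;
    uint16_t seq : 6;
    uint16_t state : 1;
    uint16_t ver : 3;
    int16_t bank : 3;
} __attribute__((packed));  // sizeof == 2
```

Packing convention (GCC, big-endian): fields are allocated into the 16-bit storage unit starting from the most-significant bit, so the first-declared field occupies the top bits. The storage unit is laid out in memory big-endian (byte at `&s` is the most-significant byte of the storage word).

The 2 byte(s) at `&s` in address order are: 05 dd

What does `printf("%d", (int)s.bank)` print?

-3

[0]=0x05 [1]=0xdd (big-endian) → word 0x05dd
kind [13+:3] = (word>>13) & 0x7 = 0
seq [7+:6] = (word>>7) & 0x3f = 11
state [6+:1] = (word>>6) & 0x1 = 1
ver [3+:3] = (word>>3) & 0x7 = 3
bank [0+:3] = (word>>0) & 0x7 = 5  ←
bank signed 3b, MSB=1: 5 - 8 = -3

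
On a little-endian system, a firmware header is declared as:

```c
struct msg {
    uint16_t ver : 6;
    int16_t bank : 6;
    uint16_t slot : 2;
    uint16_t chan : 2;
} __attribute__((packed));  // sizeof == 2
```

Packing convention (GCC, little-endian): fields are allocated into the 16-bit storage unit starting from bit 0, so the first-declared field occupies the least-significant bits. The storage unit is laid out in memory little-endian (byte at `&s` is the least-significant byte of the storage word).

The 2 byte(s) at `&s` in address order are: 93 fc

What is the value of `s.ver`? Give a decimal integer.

19

[0]=0x93 [1]=0xfc (little-endian) → word 0xfc93
ver:6 @ bit 0 → (0xfc93>>0)&0x3f = 0x13  ←
bank:6 @ bit 6 → (0xfc93>>6)&0x3f = 0x32
slot:2 @ bit 12 → (0xfc93>>12)&0x3 = 0x3
chan:2 @ bit 14 → (0xfc93>>14)&0x3 = 0x3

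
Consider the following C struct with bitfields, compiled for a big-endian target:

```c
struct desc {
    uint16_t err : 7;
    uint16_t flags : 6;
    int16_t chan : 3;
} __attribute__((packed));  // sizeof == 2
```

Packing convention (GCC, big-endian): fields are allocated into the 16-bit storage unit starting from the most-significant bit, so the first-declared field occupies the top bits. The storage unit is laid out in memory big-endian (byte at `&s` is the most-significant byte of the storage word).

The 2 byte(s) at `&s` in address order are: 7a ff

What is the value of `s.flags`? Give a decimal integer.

[0]=0x7a [1]=0xff (big-endian) → word 0x7aff
err:7 @ bit 9 → (0x7aff>>9)&0x7f = 0x3d
flags:6 @ bit 3 → (0x7aff>>3)&0x3f = 0x1f  ←
chan:3 @ bit 0 → (0x7aff>>0)&0x7 = 0x7

31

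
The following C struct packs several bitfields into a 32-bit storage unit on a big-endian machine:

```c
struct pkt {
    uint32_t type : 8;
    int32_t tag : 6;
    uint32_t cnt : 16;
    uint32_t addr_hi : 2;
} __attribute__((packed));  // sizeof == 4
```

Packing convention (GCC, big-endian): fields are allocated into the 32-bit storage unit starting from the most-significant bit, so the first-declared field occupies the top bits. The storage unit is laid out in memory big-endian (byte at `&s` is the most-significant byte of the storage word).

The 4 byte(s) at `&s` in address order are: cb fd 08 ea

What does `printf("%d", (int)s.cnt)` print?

[0]=0xcb [1]=0xfd [2]=0x08 [3]=0xea (big-endian) → word 0xcbfd08ea
type [24+:8] = (word>>24) & 0xff = 203
tag [18+:6] = (word>>18) & 0x3f = 63
cnt [2+:16] = (word>>2) & 0xffff = 16954  ←
addr_hi [0+:2] = (word>>0) & 0x3 = 2

16954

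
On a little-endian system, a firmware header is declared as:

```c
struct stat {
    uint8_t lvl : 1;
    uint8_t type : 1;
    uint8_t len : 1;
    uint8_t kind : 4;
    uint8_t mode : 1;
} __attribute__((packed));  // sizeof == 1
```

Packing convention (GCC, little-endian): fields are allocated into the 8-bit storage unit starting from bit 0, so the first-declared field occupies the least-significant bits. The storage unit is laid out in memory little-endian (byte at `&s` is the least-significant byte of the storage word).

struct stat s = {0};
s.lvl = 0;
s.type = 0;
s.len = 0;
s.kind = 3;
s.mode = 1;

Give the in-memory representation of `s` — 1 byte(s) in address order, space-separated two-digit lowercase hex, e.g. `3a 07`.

lvl (1b) val=0 bits=0x0 at bit 0: 0x00
type (1b) val=0 bits=0x0 at bit 1: 0x00
len (1b) val=0 bits=0x0 at bit 2: 0x00
kind (4b) val=3 bits=0x3 at bit 3: 0x18
mode (1b) val=1 bits=0x1 at bit 7: 0x98
word = 0x98 → little-endian bytes:
  [0]=0x98

98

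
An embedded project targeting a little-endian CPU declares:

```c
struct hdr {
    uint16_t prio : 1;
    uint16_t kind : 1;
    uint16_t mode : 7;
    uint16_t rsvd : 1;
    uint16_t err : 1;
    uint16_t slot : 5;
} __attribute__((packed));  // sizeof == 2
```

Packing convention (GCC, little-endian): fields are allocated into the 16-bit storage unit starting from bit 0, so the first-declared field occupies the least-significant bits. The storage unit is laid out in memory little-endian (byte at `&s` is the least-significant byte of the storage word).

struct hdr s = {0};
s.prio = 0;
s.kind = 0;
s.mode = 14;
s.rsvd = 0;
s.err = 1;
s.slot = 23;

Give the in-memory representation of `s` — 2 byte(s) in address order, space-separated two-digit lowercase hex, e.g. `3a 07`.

38 bc

[0+:1] prio=0 & 0x1 = 0x0; word=0x0000
[1+:1] kind=0 & 0x1 = 0x0; word=0x0000
[2+:7] mode=14 & 0x7f = 0xe; word=0x0038
[9+:1] rsvd=0 & 0x1 = 0x0; word=0x0038
[10+:1] err=1 & 0x1 = 0x1; word=0x0438
[11+:5] slot=23 & 0x1f = 0x17; word=0xbc38
word = 0xbc38 → little-endian bytes:
  [0]=0x38  [1]=0xbc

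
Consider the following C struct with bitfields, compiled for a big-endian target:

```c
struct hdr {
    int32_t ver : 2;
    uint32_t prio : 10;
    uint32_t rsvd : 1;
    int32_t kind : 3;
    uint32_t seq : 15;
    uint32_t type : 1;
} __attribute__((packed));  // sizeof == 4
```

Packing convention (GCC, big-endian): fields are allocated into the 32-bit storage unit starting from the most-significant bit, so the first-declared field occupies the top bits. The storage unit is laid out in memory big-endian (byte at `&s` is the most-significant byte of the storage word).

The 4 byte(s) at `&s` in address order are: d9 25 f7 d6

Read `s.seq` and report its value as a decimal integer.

31723

[0]=0xd9 [1]=0x25 [2]=0xf7 [3]=0xd6 (big-endian) → word 0xd925f7d6
ver:2 @ bit 30 → (0xd925f7d6>>30)&0x3 = 0x3
prio:10 @ bit 20 → (0xd925f7d6>>20)&0x3ff = 0x192
rsvd:1 @ bit 19 → (0xd925f7d6>>19)&0x1 = 0x0
kind:3 @ bit 16 → (0xd925f7d6>>16)&0x7 = 0x5
seq:15 @ bit 1 → (0xd925f7d6>>1)&0x7fff = 0x7beb  ←
type:1 @ bit 0 → (0xd925f7d6>>0)&0x1 = 0x0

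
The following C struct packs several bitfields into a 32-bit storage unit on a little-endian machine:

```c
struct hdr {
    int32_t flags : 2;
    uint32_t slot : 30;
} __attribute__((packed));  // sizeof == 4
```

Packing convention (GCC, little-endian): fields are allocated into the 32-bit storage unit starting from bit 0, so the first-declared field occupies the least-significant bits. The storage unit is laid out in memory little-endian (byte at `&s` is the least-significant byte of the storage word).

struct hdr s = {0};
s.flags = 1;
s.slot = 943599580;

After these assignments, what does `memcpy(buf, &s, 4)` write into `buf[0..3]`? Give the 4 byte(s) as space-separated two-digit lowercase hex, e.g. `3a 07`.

71 bf f8 e0

flags:2 = 1 → 0x1 << 0 → word 0x00000001
slot:30 = 943599580 → 0x383e2fdc << 2 → word 0xe0f8bf71
word = 0xe0f8bf71 → little-endian bytes:
  [0]=0x71  [1]=0xbf  [2]=0xf8  [3]=0xe0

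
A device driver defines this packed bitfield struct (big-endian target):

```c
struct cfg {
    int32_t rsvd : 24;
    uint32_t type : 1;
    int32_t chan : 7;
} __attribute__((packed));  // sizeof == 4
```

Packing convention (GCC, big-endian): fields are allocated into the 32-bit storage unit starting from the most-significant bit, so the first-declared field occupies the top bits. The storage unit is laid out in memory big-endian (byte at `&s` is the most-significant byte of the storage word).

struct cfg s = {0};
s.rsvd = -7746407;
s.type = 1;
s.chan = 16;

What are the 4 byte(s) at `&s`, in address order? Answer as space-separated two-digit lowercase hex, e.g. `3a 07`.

89 cc 99 90

rsvd:24 = -7746407 → 0x89cc99 << 8 → word 0x89cc9900
type:1 = 1 → 0x1 << 7 → word 0x89cc9980
chan:7 = 16 → 0x10 << 0 → word 0x89cc9990
word = 0x89cc9990 → big-endian bytes:
  [0]=0x89  [1]=0xcc  [2]=0x99  [3]=0x90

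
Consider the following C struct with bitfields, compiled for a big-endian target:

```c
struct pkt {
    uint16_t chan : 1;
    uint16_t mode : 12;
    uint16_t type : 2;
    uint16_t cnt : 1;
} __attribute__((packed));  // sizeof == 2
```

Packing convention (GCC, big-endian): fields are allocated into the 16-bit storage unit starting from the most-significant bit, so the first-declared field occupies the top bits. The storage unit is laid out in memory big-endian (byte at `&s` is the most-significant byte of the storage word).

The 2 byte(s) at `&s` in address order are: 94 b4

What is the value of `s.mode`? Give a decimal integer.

662

[0]=0x94 [1]=0xb4 (big-endian) → word 0x94b4
chan:1 @ bit 15 → (0x94b4>>15)&0x1 = 0x1
mode:12 @ bit 3 → (0x94b4>>3)&0xfff = 0x296  ←
type:2 @ bit 1 → (0x94b4>>1)&0x3 = 0x2
cnt:1 @ bit 0 → (0x94b4>>0)&0x1 = 0x0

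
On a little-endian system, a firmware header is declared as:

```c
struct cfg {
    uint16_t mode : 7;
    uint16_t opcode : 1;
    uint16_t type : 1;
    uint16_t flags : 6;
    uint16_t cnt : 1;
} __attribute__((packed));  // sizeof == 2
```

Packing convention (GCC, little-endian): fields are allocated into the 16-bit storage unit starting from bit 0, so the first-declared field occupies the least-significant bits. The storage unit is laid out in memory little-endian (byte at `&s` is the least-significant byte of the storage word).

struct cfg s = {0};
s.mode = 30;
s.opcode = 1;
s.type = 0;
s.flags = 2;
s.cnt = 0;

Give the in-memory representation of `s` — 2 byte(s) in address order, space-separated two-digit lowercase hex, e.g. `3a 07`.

9e 04

mode:7 = 30 → 0x1e << 0 → word 0x001e
opcode:1 = 1 → 0x1 << 7 → word 0x009e
type:1 = 0 → 0x0 << 8 → word 0x009e
flags:6 = 2 → 0x2 << 9 → word 0x049e
cnt:1 = 0 → 0x0 << 15 → word 0x049e
word = 0x049e → little-endian bytes:
  [0]=0x9e  [1]=0x04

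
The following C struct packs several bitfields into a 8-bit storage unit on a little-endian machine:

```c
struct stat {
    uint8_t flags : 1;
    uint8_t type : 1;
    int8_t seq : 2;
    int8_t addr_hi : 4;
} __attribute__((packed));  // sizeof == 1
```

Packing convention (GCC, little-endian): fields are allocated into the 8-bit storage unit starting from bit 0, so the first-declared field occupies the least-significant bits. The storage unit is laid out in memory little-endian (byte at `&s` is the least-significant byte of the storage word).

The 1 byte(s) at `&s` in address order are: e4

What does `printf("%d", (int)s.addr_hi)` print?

[0]=0xe4 (little-endian) → word 0xe4
flags [0+:1] = (word>>0) & 0x1 = 0
type [1+:1] = (word>>1) & 0x1 = 0
seq [2+:2] = (word>>2) & 0x3 = 1
addr_hi [4+:4] = (word>>4) & 0xf = 14  ←
addr_hi signed 4b, MSB=1: 14 - 16 = -2

-2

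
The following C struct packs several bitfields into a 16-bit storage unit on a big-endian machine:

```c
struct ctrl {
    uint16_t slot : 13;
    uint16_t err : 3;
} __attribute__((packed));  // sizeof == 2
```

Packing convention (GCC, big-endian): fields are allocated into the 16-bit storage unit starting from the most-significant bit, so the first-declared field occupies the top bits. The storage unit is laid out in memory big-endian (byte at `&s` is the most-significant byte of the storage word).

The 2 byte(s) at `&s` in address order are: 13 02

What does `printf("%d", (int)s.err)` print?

2

[0]=0x13 [1]=0x02 (big-endian) → word 0x1302
slot:13 @ bit 3 → (0x1302>>3)&0x1fff = 0x260
err:3 @ bit 0 → (0x1302>>0)&0x7 = 0x2  ←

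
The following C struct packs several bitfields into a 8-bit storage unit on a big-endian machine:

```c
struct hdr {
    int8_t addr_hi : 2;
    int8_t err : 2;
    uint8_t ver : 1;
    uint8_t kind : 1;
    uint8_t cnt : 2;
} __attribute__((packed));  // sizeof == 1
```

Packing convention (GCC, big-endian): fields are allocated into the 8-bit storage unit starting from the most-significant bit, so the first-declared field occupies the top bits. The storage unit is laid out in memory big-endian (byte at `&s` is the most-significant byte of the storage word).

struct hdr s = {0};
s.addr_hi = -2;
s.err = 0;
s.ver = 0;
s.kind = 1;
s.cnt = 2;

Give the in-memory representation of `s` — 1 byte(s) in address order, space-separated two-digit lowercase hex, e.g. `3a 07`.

addr_hi:2 = -2 → 0x2 << 6 → word 0x80
err:2 = 0 → 0x0 << 4 → word 0x80
ver:1 = 0 → 0x0 << 3 → word 0x80
kind:1 = 1 → 0x1 << 2 → word 0x84
cnt:2 = 2 → 0x2 << 0 → word 0x86
word = 0x86 → big-endian bytes:
  [0]=0x86

86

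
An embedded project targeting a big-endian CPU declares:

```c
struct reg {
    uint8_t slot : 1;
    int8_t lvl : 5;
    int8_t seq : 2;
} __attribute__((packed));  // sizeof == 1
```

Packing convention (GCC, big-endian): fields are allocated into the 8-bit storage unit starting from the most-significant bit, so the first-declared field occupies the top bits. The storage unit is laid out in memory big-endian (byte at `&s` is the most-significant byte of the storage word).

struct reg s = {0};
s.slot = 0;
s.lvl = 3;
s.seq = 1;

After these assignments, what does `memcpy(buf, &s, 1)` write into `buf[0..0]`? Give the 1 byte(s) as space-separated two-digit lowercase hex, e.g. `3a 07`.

[7+:1] slot=0 & 0x1 = 0x0; word=0x00
[2+:5] lvl=3 & 0x1f = 0x3; word=0x0c
[0+:2] seq=1 & 0x3 = 0x1; word=0x0d
word = 0x0d → big-endian bytes:
  [0]=0x0d

0d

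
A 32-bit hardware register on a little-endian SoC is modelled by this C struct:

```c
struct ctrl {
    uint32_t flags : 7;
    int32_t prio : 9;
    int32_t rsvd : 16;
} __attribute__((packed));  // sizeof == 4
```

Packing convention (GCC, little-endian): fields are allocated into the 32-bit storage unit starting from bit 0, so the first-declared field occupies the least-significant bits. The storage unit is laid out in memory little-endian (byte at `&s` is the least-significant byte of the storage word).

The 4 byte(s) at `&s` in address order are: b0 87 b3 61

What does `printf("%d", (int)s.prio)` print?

-241

[0]=0xb0 [1]=0x87 [2]=0xb3 [3]=0x61 (little-endian) → word 0x61b387b0
flags:7 @ bit 0 → (0x61b387b0>>0)&0x7f = 0x30
prio:9 @ bit 7 → (0x61b387b0>>7)&0x1ff = 0x10f  ←
rsvd:16 @ bit 16 → (0x61b387b0>>16)&0xffff = 0x61b3
prio signed 9b, MSB=1: 271 - 512 = -241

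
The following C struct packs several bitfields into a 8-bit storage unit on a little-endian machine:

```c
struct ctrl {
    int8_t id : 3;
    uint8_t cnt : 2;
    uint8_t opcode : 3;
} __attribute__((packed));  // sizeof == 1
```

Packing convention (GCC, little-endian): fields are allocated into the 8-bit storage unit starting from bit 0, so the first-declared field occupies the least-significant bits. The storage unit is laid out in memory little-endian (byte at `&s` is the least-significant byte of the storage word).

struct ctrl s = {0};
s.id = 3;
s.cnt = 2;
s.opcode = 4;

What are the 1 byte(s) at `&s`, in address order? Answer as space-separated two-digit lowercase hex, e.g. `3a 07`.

93

[0+:3] id=3 & 0x7 = 0x3; word=0x03
[3+:2] cnt=2 & 0x3 = 0x2; word=0x13
[5+:3] opcode=4 & 0x7 = 0x4; word=0x93
word = 0x93 → little-endian bytes:
  [0]=0x93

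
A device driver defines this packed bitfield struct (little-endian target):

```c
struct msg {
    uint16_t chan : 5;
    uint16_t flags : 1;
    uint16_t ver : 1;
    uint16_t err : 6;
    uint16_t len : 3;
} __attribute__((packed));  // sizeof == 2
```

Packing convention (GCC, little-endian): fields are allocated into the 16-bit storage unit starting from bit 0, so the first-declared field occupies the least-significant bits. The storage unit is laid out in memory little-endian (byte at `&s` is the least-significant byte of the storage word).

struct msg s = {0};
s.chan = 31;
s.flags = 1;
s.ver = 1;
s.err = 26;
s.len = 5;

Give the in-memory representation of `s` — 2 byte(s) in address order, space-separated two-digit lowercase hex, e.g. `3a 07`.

7f ad

chan (5b) val=31 bits=0x1f at bit 0: 0x001f
flags (1b) val=1 bits=0x1 at bit 5: 0x003f
ver (1b) val=1 bits=0x1 at bit 6: 0x007f
err (6b) val=26 bits=0x1a at bit 7: 0x0d7f
len (3b) val=5 bits=0x5 at bit 13: 0xad7f
word = 0xad7f → little-endian bytes:
  [0]=0x7f  [1]=0xad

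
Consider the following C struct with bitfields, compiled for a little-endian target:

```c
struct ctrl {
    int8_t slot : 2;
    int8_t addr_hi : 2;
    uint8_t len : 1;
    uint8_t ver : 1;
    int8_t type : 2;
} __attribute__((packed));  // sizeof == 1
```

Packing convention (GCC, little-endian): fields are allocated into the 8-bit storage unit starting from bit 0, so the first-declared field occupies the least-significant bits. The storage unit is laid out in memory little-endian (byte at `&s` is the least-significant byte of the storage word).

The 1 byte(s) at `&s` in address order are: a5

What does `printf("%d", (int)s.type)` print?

[0]=0xa5 (little-endian) → word 0xa5
slot:2 @ bit 0 → (0xa5>>0)&0x3 = 0x1
addr_hi:2 @ bit 2 → (0xa5>>2)&0x3 = 0x1
len:1 @ bit 4 → (0xa5>>4)&0x1 = 0x0
ver:1 @ bit 5 → (0xa5>>5)&0x1 = 0x1
type:2 @ bit 6 → (0xa5>>6)&0x3 = 0x2  ←
type signed 2b, MSB=1: 2 - 4 = -2

-2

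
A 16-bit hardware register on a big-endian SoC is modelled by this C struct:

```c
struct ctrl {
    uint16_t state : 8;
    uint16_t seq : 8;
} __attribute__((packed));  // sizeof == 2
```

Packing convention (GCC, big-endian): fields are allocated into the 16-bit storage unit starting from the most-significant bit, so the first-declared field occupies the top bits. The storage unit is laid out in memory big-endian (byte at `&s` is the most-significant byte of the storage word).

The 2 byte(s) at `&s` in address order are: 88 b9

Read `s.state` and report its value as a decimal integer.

136

[0]=0x88 [1]=0xb9 (big-endian) → word 0x88b9
state [8+:8] = (word>>8) & 0xff = 136  ←
seq [0+:8] = (word>>0) & 0xff = 185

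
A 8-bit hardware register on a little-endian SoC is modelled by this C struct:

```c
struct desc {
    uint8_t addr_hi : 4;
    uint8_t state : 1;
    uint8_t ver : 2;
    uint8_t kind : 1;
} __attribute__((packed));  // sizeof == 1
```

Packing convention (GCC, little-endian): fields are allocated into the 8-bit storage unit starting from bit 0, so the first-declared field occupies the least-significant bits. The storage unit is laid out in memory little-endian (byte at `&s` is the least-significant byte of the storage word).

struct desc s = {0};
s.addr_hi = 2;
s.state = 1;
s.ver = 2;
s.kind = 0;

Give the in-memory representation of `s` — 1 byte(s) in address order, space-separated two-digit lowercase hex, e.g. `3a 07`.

[0+:4] addr_hi=2 & 0xf = 0x2; word=0x02
[4+:1] state=1 & 0x1 = 0x1; word=0x12
[5+:2] ver=2 & 0x3 = 0x2; word=0x52
[7+:1] kind=0 & 0x1 = 0x0; word=0x52
word = 0x52 → little-endian bytes:
  [0]=0x52

52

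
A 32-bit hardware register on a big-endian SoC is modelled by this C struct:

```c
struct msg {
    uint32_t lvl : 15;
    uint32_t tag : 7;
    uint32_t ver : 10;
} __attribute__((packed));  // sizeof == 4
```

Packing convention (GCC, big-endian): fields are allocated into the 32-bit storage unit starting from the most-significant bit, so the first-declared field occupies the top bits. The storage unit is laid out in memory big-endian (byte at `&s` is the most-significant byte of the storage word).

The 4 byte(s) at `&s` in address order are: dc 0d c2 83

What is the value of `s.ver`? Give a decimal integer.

[0]=0xdc [1]=0x0d [2]=0xc2 [3]=0x83 (big-endian) → word 0xdc0dc283
lvl:15 @ bit 17 → (0xdc0dc283>>17)&0x7fff = 0x6e06
tag:7 @ bit 10 → (0xdc0dc283>>10)&0x7f = 0x70
ver:10 @ bit 0 → (0xdc0dc283>>0)&0x3ff = 0x283  ←

643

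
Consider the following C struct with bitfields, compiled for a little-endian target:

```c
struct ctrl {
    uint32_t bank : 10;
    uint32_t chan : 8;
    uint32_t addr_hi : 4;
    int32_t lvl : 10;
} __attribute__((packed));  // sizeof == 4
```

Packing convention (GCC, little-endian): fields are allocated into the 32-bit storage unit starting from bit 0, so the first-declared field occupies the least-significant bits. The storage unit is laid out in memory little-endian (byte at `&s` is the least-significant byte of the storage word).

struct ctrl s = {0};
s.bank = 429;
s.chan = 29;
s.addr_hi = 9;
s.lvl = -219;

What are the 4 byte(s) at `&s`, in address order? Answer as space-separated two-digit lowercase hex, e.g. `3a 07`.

ad 75 64 c9

[0+:10] bank=429 & 0x3ff = 0x1ad; word=0x000001ad
[10+:8] chan=29 & 0xff = 0x1d; word=0x000075ad
[18+:4] addr_hi=9 & 0xf = 0x9; word=0x002475ad
[22+:10] lvl=-219 & 0x3ff = 0x325; word=0xc96475ad
word = 0xc96475ad → little-endian bytes:
  [0]=0xad  [1]=0x75  [2]=0x64  [3]=0xc9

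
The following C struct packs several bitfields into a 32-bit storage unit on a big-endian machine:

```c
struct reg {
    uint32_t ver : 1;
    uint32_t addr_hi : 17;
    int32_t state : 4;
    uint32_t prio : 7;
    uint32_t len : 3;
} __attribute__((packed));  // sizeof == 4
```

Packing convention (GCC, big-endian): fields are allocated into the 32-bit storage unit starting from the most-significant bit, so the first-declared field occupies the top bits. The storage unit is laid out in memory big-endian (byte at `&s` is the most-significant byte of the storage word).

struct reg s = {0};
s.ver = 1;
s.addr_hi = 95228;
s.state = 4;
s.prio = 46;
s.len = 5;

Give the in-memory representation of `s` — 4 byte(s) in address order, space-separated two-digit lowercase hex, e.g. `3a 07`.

dc ff 11 75

ver:1 = 1 → 0x1 << 31 → word 0x80000000
addr_hi:17 = 95228 → 0x173fc << 14 → word 0xdcff0000
state:4 = 4 → 0x4 << 10 → word 0xdcff1000
prio:7 = 46 → 0x2e << 3 → word 0xdcff1170
len:3 = 5 → 0x5 << 0 → word 0xdcff1175
word = 0xdcff1175 → big-endian bytes:
  [0]=0xdc  [1]=0xff  [2]=0x11  [3]=0x75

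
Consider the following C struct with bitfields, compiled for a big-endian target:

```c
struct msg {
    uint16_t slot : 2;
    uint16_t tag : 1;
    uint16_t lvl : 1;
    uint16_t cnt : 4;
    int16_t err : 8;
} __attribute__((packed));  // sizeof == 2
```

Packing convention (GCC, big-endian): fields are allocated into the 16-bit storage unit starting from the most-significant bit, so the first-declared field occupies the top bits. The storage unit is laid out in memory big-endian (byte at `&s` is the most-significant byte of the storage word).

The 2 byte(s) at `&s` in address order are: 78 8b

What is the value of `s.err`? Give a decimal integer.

[0]=0x78 [1]=0x8b (big-endian) → word 0x788b
slot [14+:2] = (word>>14) & 0x3 = 1
tag [13+:1] = (word>>13) & 0x1 = 1
lvl [12+:1] = (word>>12) & 0x1 = 1
cnt [8+:4] = (word>>8) & 0xf = 8
err [0+:8] = (word>>0) & 0xff = 139  ←
err signed 8b, MSB=1: 139 - 256 = -117

-117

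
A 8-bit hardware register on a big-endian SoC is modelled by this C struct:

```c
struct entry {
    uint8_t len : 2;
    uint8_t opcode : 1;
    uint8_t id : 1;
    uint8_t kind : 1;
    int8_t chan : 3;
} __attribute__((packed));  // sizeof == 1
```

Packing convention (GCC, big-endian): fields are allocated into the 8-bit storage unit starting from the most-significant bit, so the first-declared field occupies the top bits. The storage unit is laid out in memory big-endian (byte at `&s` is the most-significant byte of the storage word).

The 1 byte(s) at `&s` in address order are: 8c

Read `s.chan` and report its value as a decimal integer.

[0]=0x8c (big-endian) → word 0x8c
len [6+:2] = (word>>6) & 0x3 = 2
opcode [5+:1] = (word>>5) & 0x1 = 0
id [4+:1] = (word>>4) & 0x1 = 0
kind [3+:1] = (word>>3) & 0x1 = 1
chan [0+:3] = (word>>0) & 0x7 = 4  ←
chan signed 3b, MSB=1: 4 - 8 = -4

-4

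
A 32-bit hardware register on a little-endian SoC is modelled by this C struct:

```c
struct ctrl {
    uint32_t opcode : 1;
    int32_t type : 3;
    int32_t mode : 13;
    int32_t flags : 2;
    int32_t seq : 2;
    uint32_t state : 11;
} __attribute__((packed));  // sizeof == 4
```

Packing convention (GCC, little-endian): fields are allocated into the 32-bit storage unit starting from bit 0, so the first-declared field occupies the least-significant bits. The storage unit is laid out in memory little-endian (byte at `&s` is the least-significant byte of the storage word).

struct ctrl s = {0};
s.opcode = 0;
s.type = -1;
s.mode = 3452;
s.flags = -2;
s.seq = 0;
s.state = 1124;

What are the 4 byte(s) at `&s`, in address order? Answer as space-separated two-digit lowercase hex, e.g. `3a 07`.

ce d7 84 8c

[0+:1] opcode=0 & 0x1 = 0x0; word=0x00000000
[1+:3] type=-1 & 0x7 = 0x7; word=0x0000000e
[4+:13] mode=3452 & 0x1fff = 0xd7c; word=0x0000d7ce
[17+:2] flags=-2 & 0x3 = 0x2; word=0x0004d7ce
[19+:2] seq=0 & 0x3 = 0x0; word=0x0004d7ce
[21+:11] state=1124 & 0x7ff = 0x464; word=0x8c84d7ce
word = 0x8c84d7ce → little-endian bytes:
  [0]=0xce  [1]=0xd7  [2]=0x84  [3]=0x8c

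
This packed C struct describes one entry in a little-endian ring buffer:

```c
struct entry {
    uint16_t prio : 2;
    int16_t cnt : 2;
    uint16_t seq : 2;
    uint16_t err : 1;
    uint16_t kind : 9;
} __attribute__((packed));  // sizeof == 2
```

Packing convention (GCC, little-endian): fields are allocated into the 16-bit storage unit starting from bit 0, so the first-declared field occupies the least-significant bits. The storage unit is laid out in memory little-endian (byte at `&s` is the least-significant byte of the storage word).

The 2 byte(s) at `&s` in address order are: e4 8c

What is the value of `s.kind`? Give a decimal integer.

[0]=0xe4 [1]=0x8c (little-endian) → word 0x8ce4
prio [0+:2] = (word>>0) & 0x3 = 0
cnt [2+:2] = (word>>2) & 0x3 = 1
seq [4+:2] = (word>>4) & 0x3 = 2
err [6+:1] = (word>>6) & 0x1 = 1
kind [7+:9] = (word>>7) & 0x1ff = 281  ←

281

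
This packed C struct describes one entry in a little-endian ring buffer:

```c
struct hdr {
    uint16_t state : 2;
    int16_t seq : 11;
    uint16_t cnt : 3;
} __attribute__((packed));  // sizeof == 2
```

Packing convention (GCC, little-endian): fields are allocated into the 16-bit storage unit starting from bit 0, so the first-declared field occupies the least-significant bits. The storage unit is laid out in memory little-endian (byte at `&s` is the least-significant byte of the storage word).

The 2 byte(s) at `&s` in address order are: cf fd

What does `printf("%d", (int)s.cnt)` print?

[0]=0xcf [1]=0xfd (little-endian) → word 0xfdcf
state:2 @ bit 0 → (0xfdcf>>0)&0x3 = 0x3
seq:11 @ bit 2 → (0xfdcf>>2)&0x7ff = 0x773
cnt:3 @ bit 13 → (0xfdcf>>13)&0x7 = 0x7  ←

7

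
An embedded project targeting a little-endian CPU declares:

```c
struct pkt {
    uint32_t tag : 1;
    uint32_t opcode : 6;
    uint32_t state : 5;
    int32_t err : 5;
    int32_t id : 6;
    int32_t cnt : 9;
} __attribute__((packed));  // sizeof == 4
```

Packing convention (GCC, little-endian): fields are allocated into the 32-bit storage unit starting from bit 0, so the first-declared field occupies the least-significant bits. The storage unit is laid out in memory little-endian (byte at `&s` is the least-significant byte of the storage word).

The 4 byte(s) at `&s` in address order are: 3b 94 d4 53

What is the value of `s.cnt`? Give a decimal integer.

167

[0]=0x3b [1]=0x94 [2]=0xd4 [3]=0x53 (little-endian) → word 0x53d4943b
tag [0+:1] = (word>>0) & 0x1 = 1
opcode [1+:6] = (word>>1) & 0x3f = 29
state [7+:5] = (word>>7) & 0x1f = 8
err [12+:5] = (word>>12) & 0x1f = 9
id [17+:6] = (word>>17) & 0x3f = 42
cnt [23+:9] = (word>>23) & 0x1ff = 167  ←
cnt signed 9b, MSB=0: value = 167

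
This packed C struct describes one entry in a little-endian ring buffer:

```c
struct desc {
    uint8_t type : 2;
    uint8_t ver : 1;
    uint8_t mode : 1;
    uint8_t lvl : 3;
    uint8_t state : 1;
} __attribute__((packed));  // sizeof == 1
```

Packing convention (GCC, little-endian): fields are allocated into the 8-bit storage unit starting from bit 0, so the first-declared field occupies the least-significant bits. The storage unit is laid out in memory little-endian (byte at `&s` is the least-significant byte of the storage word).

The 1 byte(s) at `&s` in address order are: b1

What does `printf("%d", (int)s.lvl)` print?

3

[0]=0xb1 (little-endian) → word 0xb1
type:2 @ bit 0 → (0xb1>>0)&0x3 = 0x1
ver:1 @ bit 2 → (0xb1>>2)&0x1 = 0x0
mode:1 @ bit 3 → (0xb1>>3)&0x1 = 0x0
lvl:3 @ bit 4 → (0xb1>>4)&0x7 = 0x3  ←
state:1 @ bit 7 → (0xb1>>7)&0x1 = 0x1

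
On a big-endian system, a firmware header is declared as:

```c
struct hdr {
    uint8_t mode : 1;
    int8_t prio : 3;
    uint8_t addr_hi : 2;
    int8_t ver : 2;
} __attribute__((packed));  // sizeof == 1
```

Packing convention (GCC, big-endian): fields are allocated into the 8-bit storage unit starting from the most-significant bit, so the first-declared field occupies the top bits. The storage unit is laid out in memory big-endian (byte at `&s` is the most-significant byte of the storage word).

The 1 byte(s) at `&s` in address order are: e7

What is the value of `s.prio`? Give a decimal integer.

[0]=0xe7 (big-endian) → word 0xe7
mode:1 @ bit 7 → (0xe7>>7)&0x1 = 0x1
prio:3 @ bit 4 → (0xe7>>4)&0x7 = 0x6  ←
addr_hi:2 @ bit 2 → (0xe7>>2)&0x3 = 0x1
ver:2 @ bit 0 → (0xe7>>0)&0x3 = 0x3
prio signed 3b, MSB=1: 6 - 8 = -2

-2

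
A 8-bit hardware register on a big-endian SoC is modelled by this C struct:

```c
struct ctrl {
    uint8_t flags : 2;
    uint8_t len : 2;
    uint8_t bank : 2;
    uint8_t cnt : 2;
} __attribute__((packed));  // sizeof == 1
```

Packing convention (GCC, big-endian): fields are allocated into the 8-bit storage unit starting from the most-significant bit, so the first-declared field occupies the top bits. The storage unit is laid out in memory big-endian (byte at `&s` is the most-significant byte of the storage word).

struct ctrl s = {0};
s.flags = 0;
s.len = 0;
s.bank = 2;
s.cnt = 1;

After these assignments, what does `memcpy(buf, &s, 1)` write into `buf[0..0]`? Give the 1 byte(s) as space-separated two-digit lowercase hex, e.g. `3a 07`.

09

flags:2 = 0 → 0x0 << 6 → word 0x00
len:2 = 0 → 0x0 << 4 → word 0x00
bank:2 = 2 → 0x2 << 2 → word 0x08
cnt:2 = 1 → 0x1 << 0 → word 0x09
word = 0x09 → big-endian bytes:
  [0]=0x09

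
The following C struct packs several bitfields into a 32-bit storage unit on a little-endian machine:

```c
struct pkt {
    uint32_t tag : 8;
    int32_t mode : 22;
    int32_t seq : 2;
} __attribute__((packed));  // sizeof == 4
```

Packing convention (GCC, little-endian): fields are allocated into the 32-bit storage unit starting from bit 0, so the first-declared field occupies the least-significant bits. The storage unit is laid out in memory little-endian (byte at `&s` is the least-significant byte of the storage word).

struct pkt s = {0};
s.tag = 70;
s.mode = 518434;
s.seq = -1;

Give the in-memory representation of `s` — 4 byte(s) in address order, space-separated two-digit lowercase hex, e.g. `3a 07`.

46 22 e9 c7

tag (8b) val=70 bits=0x46 at bit 0: 0x00000046
mode (22b) val=518434 bits=0x7e922 at bit 8: 0x07e92246
seq (2b) val=-1 bits=0x3 at bit 30: 0xc7e92246
word = 0xc7e92246 → little-endian bytes:
  [0]=0x46  [1]=0x22  [2]=0xe9  [3]=0xc7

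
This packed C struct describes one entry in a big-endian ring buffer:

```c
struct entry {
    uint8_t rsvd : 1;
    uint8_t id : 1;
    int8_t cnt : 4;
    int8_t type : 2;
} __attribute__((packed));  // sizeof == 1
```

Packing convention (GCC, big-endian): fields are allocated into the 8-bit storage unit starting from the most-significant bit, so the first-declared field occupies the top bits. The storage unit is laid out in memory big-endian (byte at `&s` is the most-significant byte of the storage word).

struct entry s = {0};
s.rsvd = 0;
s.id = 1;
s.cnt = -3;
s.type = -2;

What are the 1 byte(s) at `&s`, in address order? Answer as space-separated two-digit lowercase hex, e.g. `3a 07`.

76

rsvd (1b) val=0 bits=0x0 at bit 7: 0x00
id (1b) val=1 bits=0x1 at bit 6: 0x40
cnt (4b) val=-3 bits=0xd at bit 2: 0x74
type (2b) val=-2 bits=0x2 at bit 0: 0x76
word = 0x76 → big-endian bytes:
  [0]=0x76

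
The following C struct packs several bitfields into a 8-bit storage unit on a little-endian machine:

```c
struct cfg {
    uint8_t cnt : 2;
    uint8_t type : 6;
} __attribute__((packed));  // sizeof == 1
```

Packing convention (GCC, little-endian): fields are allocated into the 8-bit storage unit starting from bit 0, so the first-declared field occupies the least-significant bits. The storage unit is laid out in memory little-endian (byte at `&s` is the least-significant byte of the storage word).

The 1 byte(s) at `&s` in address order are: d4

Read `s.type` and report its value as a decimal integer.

53

[0]=0xd4 (little-endian) → word 0xd4
cnt [0+:2] = (word>>0) & 0x3 = 0
type [2+:6] = (word>>2) & 0x3f = 53  ←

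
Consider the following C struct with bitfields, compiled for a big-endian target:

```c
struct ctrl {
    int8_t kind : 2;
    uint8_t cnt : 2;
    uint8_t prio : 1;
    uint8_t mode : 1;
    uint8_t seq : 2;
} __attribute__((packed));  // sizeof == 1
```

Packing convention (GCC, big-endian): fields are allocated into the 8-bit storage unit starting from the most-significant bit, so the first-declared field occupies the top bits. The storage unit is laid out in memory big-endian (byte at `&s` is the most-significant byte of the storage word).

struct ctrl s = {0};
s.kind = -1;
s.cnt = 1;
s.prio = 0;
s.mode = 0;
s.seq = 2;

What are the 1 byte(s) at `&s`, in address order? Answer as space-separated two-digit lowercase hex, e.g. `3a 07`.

kind:2 = -1 → 0x3 << 6 → word 0xc0
cnt:2 = 1 → 0x1 << 4 → word 0xd0
prio:1 = 0 → 0x0 << 3 → word 0xd0
mode:1 = 0 → 0x0 << 2 → word 0xd0
seq:2 = 2 → 0x2 << 0 → word 0xd2
word = 0xd2 → big-endian bytes:
  [0]=0xd2

d2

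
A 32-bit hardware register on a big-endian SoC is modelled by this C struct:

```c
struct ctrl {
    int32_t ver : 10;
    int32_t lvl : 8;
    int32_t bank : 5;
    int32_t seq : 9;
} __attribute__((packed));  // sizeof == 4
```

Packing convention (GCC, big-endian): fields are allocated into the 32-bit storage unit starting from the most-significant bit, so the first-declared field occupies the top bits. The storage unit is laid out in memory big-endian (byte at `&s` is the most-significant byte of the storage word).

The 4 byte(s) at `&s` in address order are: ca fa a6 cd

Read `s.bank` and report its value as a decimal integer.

-13

[0]=0xca [1]=0xfa [2]=0xa6 [3]=0xcd (big-endian) → word 0xcafaa6cd
ver:10 @ bit 22 → (0xcafaa6cd>>22)&0x3ff = 0x32b
lvl:8 @ bit 14 → (0xcafaa6cd>>14)&0xff = 0xea
bank:5 @ bit 9 → (0xcafaa6cd>>9)&0x1f = 0x13  ←
seq:9 @ bit 0 → (0xcafaa6cd>>0)&0x1ff = 0xcd
bank signed 5b, MSB=1: 19 - 32 = -13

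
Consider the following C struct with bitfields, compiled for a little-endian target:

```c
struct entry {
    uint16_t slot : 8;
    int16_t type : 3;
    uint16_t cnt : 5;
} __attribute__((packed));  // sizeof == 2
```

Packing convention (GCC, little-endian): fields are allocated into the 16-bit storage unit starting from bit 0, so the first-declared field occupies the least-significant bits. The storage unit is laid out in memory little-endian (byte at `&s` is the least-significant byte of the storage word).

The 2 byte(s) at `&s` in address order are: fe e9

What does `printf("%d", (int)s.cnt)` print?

[0]=0xfe [1]=0xe9 (little-endian) → word 0xe9fe
slot:8 @ bit 0 → (0xe9fe>>0)&0xff = 0xfe
type:3 @ bit 8 → (0xe9fe>>8)&0x7 = 0x1
cnt:5 @ bit 11 → (0xe9fe>>11)&0x1f = 0x1d  ←

29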